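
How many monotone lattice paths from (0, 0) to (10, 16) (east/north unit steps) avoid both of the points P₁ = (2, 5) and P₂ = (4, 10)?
Number of paths = 3207073

Inclusion–exclusion. Total paths: C(26, 10) = 5311735. Through P₁: C(7, 2)·C(19, 8) = 1587222. Through P₂: C(14, 4)·C(12, 6) = 924924. Since P₁ is strictly southwest of P₂, a monotone path through both must visit P₁ then P₂; paths through both = C(7, 2)·C(7, 2)·C(12, 6) = 407484. Avoid both = 5311735 − 1587222 − 924924 + 407484 = 3207073.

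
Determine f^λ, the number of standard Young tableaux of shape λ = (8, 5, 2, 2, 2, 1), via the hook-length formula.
# SYT of shape (8, 5, 2, 2, 2, 1) = 99225600

Hook-length formula: f^λ = n! / Π hook(c), product over all cells c of the Young diagram. For λ = (8, 5, 2, 2, 2, 1), n = 20 boxes. Hook lengths by row (left-to-right, top-to-bottom): [13, 11, 7, 6, 5, 3, 2, 1]; [9, 7, 3, 2, 1]; [5, 3]; [4, 2]; [3, 1]; [1]. Product of hooks = 24518894400. So f^λ = 20! / 24518894400 = 2432902008176640000 / 24518894400 = 99225600.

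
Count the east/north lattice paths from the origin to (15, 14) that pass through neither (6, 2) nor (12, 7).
Number of paths = 64834480

Inclusion–exclusion. Total paths: C(29, 15) = 77558760. Through P₁: C(8, 6)·C(21, 9) = 8230040. Through P₂: C(19, 12)·C(10, 3) = 6046560. Since P₁ is strictly southwest of P₂, a monotone path through both must visit P₁ then P₂; paths through both = C(8, 6)·C(11, 6)·C(10, 3) = 1552320. Avoid both = 77558760 − 8230040 − 6046560 + 1552320 = 64834480.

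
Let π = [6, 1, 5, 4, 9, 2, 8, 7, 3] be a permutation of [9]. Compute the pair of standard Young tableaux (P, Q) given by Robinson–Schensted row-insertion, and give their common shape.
P = [1, 2, 3] / [4, 7] / [5, 8] / [6, 9];  Q = [1, 3, 5] / [2, 7] / [4, 8] / [6, 9];  common shape = (3, 2, 2, 2)

Row-insert the values π_1, π_2, … into P one at a time, bumping the leftmost entry strictly greater than the inserted value down to the next row. The recording tableau Q records, in position (i, j), the step at which that cell was added to P.
  Insert 6 (step 1): P = [6];  Q = [1]
  Insert 1 (step 2): P = [1] / [6];  Q = [1] / [2]
  Insert 5 (step 3): P = [1, 5] / [6];  Q = [1, 3] / [2]
  Insert 4 (step 4): P = [1, 4] / [5] / [6];  Q = [1, 3] / [2] / [4]
  Insert 9 (step 5): P = [1, 4, 9] / [5] / [6];  Q = [1, 3, 5] / [2] / [4]
  Insert 2 (step 6): P = [1, 2, 9] / [4] / [5] / [6];  Q = [1, 3, 5] / [2] / [4] / [6]
  Insert 8 (step 7): P = [1, 2, 8] / [4, 9] / [5] / [6];  Q = [1, 3, 5] / [2, 7] / [4] / [6]
  Insert 7 (step 8): P = [1, 2, 7] / [4, 8] / [5, 9] / [6];  Q = [1, 3, 5] / [2, 7] / [4, 8] / [6]
  Insert 3 (step 9): P = [1, 2, 3] / [4, 7] / [5, 8] / [6, 9];  Q = [1, 3, 5] / [2, 7] / [4, 8] / [6, 9]
Final shape: (3, 2, 2, 2).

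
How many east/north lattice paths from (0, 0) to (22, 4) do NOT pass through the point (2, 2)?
Number of paths = 13564

Total paths from (0, 0) to (22, 4): C(26, 22) = 14950. Paths through (2, 2): (paths (0, 0) → (2, 2)) × (paths (2, 2) → (22, 4)) = C(4, 2) · C(22, 20) = 6 · 231 = 1386. Avoidance count = 14950 − 1386 = 13564.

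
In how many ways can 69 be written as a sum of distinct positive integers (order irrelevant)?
q(69) = 27130

A partition into distinct parts is a strictly decreasing sequence summing to n. The recurrence d(n, m) = d(n, m−1) + d(n−m, m−1) (use part m at most once) with q(n) = d(n, n) gives q(69) = 27130. (Euler's theorem: # distinct-part partitions = # odd-part partitions.)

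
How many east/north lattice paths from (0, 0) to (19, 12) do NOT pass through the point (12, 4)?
Number of paths = 129408825

Total paths from (0, 0) to (19, 12): C(31, 19) = 141120525. Paths through (12, 4): (paths (0, 0) → (12, 4)) × (paths (12, 4) → (19, 12)) = C(16, 12) · C(15, 7) = 1820 · 6435 = 11711700. Avoidance count = 141120525 − 11711700 = 129408825.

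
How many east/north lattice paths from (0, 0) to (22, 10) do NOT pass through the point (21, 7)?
Number of paths = 59776080

Total paths from (0, 0) to (22, 10): C(32, 22) = 64512240. Paths through (21, 7): (paths (0, 0) → (21, 7)) × (paths (21, 7) → (22, 10)) = C(28, 21) · C(4, 1) = 1184040 · 4 = 4736160. Avoidance count = 64512240 − 4736160 = 59776080.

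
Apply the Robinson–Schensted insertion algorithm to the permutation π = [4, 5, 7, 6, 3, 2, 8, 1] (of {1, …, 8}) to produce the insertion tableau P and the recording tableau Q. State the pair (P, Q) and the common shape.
P = [1, 5, 6, 8] / [2] / [3] / [4] / [7];  Q = [1, 2, 3, 7] / [4] / [5] / [6] / [8];  common shape = (4, 1, 1, 1, 1)

Row-insert the values π_1, π_2, … into P one at a time, bumping the leftmost entry strictly greater than the inserted value down to the next row. The recording tableau Q records, in position (i, j), the step at which that cell was added to P.
  Insert 4 (step 1): P = [4];  Q = [1]
  Insert 5 (step 2): P = [4, 5];  Q = [1, 2]
  Insert 7 (step 3): P = [4, 5, 7];  Q = [1, 2, 3]
  Insert 6 (step 4): P = [4, 5, 6] / [7];  Q = [1, 2, 3] / [4]
  Insert 3 (step 5): P = [3, 5, 6] / [4] / [7];  Q = [1, 2, 3] / [4] / [5]
  Insert 2 (step 6): P = [2, 5, 6] / [3] / [4] / [7];  Q = [1, 2, 3] / [4] / [5] / [6]
  Insert 8 (step 7): P = [2, 5, 6, 8] / [3] / [4] / [7];  Q = [1, 2, 3, 7] / [4] / [5] / [6]
  Insert 1 (step 8): P = [1, 5, 6, 8] / [2] / [3] / [4] / [7];  Q = [1, 2, 3, 7] / [4] / [5] / [6] / [8]
Final shape: (4, 1, 1, 1, 1).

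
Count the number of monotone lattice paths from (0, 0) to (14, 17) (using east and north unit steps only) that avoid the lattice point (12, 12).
Number of paths = 208395249

Total paths from (0, 0) to (14, 17): C(31, 14) = 265182525. Paths through (12, 12): (paths (0, 0) → (12, 12)) × (paths (12, 12) → (14, 17)) = C(24, 12) · C(7, 2) = 2704156 · 21 = 56787276. Avoidance count = 265182525 − 56787276 = 208395249.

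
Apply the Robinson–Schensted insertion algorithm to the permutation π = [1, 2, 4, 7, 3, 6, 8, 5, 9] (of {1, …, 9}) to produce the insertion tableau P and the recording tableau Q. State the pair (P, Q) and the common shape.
P = [1, 2, 3, 5, 8, 9] / [4, 6] / [7];  Q = [1, 2, 3, 4, 7, 9] / [5, 6] / [8];  common shape = (6, 2, 1)

Row-insert the values π_1, π_2, … into P one at a time, bumping the leftmost entry strictly greater than the inserted value down to the next row. The recording tableau Q records, in position (i, j), the step at which that cell was added to P.
  Insert 1 (step 1): P = [1];  Q = [1]
  Insert 2 (step 2): P = [1, 2];  Q = [1, 2]
  Insert 4 (step 3): P = [1, 2, 4];  Q = [1, 2, 3]
  Insert 7 (step 4): P = [1, 2, 4, 7];  Q = [1, 2, 3, 4]
  Insert 3 (step 5): P = [1, 2, 3, 7] / [4];  Q = [1, 2, 3, 4] / [5]
  Insert 6 (step 6): P = [1, 2, 3, 6] / [4, 7];  Q = [1, 2, 3, 4] / [5, 6]
  Insert 8 (step 7): P = [1, 2, 3, 6, 8] / [4, 7];  Q = [1, 2, 3, 4, 7] / [5, 6]
  Insert 5 (step 8): P = [1, 2, 3, 5, 8] / [4, 6] / [7];  Q = [1, 2, 3, 4, 7] / [5, 6] / [8]
  Insert 9 (step 9): P = [1, 2, 3, 5, 8, 9] / [4, 6] / [7];  Q = [1, 2, 3, 4, 7, 9] / [5, 6] / [8]
Final shape: (6, 2, 1).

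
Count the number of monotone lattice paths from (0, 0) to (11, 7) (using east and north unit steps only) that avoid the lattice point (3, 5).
Number of paths = 29304

Total paths from (0, 0) to (11, 7): C(18, 11) = 31824. Paths through (3, 5): (paths (0, 0) → (3, 5)) × (paths (3, 5) → (11, 7)) = C(8, 3) · C(10, 8) = 56 · 45 = 2520. Avoidance count = 31824 − 2520 = 29304.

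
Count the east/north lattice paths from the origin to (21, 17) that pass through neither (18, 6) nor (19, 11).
Number of paths = 27225198164

Inclusion–exclusion. Total paths: C(38, 21) = 28781143380. Through P₁: C(24, 18)·C(14, 3) = 48992944. Through P₂: C(30, 19)·C(8, 2) = 1529564400. Since P₁ is strictly southwest of P₂, a monotone path through both must visit P₁ then P₂; paths through both = C(24, 18)·C(6, 1)·C(8, 2) = 22612128. Avoid both = 28781143380 − 48992944 − 1529564400 + 22612128 = 27225198164.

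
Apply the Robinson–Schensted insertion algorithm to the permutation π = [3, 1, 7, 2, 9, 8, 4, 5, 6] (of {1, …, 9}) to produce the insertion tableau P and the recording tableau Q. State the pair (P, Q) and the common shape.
P = [1, 2, 4, 5, 6] / [3, 7, 8] / [9];  Q = [1, 3, 5, 8, 9] / [2, 4, 6] / [7];  common shape = (5, 3, 1)

Row-insert the values π_1, π_2, … into P one at a time, bumping the leftmost entry strictly greater than the inserted value down to the next row. The recording tableau Q records, in position (i, j), the step at which that cell was added to P.
  Insert 3 (step 1): P = [3];  Q = [1]
  Insert 1 (step 2): P = [1] / [3];  Q = [1] / [2]
  Insert 7 (step 3): P = [1, 7] / [3];  Q = [1, 3] / [2]
  Insert 2 (step 4): P = [1, 2] / [3, 7];  Q = [1, 3] / [2, 4]
  Insert 9 (step 5): P = [1, 2, 9] / [3, 7];  Q = [1, 3, 5] / [2, 4]
  Insert 8 (step 6): P = [1, 2, 8] / [3, 7, 9];  Q = [1, 3, 5] / [2, 4, 6]
  Insert 4 (step 7): P = [1, 2, 4] / [3, 7, 8] / [9];  Q = [1, 3, 5] / [2, 4, 6] / [7]
  Insert 5 (step 8): P = [1, 2, 4, 5] / [3, 7, 8] / [9];  Q = [1, 3, 5, 8] / [2, 4, 6] / [7]
  Insert 6 (step 9): P = [1, 2, 4, 5, 6] / [3, 7, 8] / [9];  Q = [1, 3, 5, 8, 9] / [2, 4, 6] / [7]
Final shape: (5, 3, 1).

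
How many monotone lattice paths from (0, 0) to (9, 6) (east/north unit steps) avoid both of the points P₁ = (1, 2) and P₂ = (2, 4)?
Number of paths = 3304

Inclusion–exclusion. Total paths: C(15, 9) = 5005. Through P₁: C(3, 1)·C(12, 8) = 1485. Through P₂: C(6, 2)·C(9, 7) = 540. Since P₁ is strictly southwest of P₂, a monotone path through both must visit P₁ then P₂; paths through both = C(3, 1)·C(3, 1)·C(9, 7) = 324. Avoid both = 5005 − 1485 − 540 + 324 = 3304.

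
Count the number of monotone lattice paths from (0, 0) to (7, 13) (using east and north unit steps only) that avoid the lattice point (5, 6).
Number of paths = 60888

Total paths from (0, 0) to (7, 13): C(20, 7) = 77520. Paths through (5, 6): (paths (0, 0) → (5, 6)) × (paths (5, 6) → (7, 13)) = C(11, 5) · C(9, 2) = 462 · 36 = 16632. Avoidance count = 77520 − 16632 = 60888.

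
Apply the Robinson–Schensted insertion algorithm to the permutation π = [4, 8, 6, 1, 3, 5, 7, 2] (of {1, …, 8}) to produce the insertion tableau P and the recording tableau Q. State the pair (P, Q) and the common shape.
P = [1, 2, 5, 7] / [3, 6] / [4] / [8];  Q = [1, 2, 6, 7] / [3, 5] / [4] / [8];  common shape = (4, 2, 1, 1)

Row-insert the values π_1, π_2, … into P one at a time, bumping the leftmost entry strictly greater than the inserted value down to the next row. The recording tableau Q records, in position (i, j), the step at which that cell was added to P.
  Insert 4 (step 1): P = [4];  Q = [1]
  Insert 8 (step 2): P = [4, 8];  Q = [1, 2]
  Insert 6 (step 3): P = [4, 6] / [8];  Q = [1, 2] / [3]
  Insert 1 (step 4): P = [1, 6] / [4] / [8];  Q = [1, 2] / [3] / [4]
  Insert 3 (step 5): P = [1, 3] / [4, 6] / [8];  Q = [1, 2] / [3, 5] / [4]
  Insert 5 (step 6): P = [1, 3, 5] / [4, 6] / [8];  Q = [1, 2, 6] / [3, 5] / [4]
  Insert 7 (step 7): P = [1, 3, 5, 7] / [4, 6] / [8];  Q = [1, 2, 6, 7] / [3, 5] / [4]
  Insert 2 (step 8): P = [1, 2, 5, 7] / [3, 6] / [4] / [8];  Q = [1, 2, 6, 7] / [3, 5] / [4] / [8]
Final shape: (4, 2, 1, 1).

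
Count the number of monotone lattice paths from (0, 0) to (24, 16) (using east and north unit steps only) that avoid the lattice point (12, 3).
Number of paths = 60485965150

Total paths from (0, 0) to (24, 16): C(40, 24) = 62852101650. Paths through (12, 3): (paths (0, 0) → (12, 3)) × (paths (12, 3) → (24, 16)) = C(15, 12) · C(25, 12) = 455 · 5200300 = 2366136500. Avoidance count = 62852101650 − 2366136500 = 60485965150.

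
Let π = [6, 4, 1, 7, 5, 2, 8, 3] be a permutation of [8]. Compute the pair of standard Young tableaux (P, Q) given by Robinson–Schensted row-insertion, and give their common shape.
P = [1, 2, 3] / [4, 5, 8] / [6, 7];  Q = [1, 4, 7] / [2, 5, 8] / [3, 6];  common shape = (3, 3, 2)

Row-insert the values π_1, π_2, … into P one at a time, bumping the leftmost entry strictly greater than the inserted value down to the next row. The recording tableau Q records, in position (i, j), the step at which that cell was added to P.
  Insert 6 (step 1): P = [6];  Q = [1]
  Insert 4 (step 2): P = [4] / [6];  Q = [1] / [2]
  Insert 1 (step 3): P = [1] / [4] / [6];  Q = [1] / [2] / [3]
  Insert 7 (step 4): P = [1, 7] / [4] / [6];  Q = [1, 4] / [2] / [3]
  Insert 5 (step 5): P = [1, 5] / [4, 7] / [6];  Q = [1, 4] / [2, 5] / [3]
  Insert 2 (step 6): P = [1, 2] / [4, 5] / [6, 7];  Q = [1, 4] / [2, 5] / [3, 6]
  Insert 8 (step 7): P = [1, 2, 8] / [4, 5] / [6, 7];  Q = [1, 4, 7] / [2, 5] / [3, 6]
  Insert 3 (step 8): P = [1, 2, 3] / [4, 5, 8] / [6, 7];  Q = [1, 4, 7] / [2, 5, 8] / [3, 6]
Final shape: (3, 3, 2).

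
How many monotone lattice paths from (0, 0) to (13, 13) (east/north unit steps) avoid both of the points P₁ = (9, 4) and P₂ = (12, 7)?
Number of paths = 9636759

Inclusion–exclusion. Total paths: C(26, 13) = 10400600. Through P₁: C(13, 9)·C(13, 4) = 511225. Through P₂: C(19, 12)·C(7, 1) = 352716. Since P₁ is strictly southwest of P₂, a monotone path through both must visit P₁ then P₂; paths through both = C(13, 9)·C(6, 3)·C(7, 1) = 100100. Avoid both = 10400600 − 511225 − 352716 + 100100 = 9636759.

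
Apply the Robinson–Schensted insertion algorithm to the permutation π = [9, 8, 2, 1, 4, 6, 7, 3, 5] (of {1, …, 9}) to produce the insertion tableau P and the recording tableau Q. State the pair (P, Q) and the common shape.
P = [1, 3, 5, 7] / [2, 4, 6] / [8] / [9];  Q = [1, 5, 6, 7] / [2, 8, 9] / [3] / [4];  common shape = (4, 3, 1, 1)

Row-insert the values π_1, π_2, … into P one at a time, bumping the leftmost entry strictly greater than the inserted value down to the next row. The recording tableau Q records, in position (i, j), the step at which that cell was added to P.
  Insert 9 (step 1): P = [9];  Q = [1]
  Insert 8 (step 2): P = [8] / [9];  Q = [1] / [2]
  Insert 2 (step 3): P = [2] / [8] / [9];  Q = [1] / [2] / [3]
  Insert 1 (step 4): P = [1] / [2] / [8] / [9];  Q = [1] / [2] / [3] / [4]
  Insert 4 (step 5): P = [1, 4] / [2] / [8] / [9];  Q = [1, 5] / [2] / [3] / [4]
  Insert 6 (step 6): P = [1, 4, 6] / [2] / [8] / [9];  Q = [1, 5, 6] / [2] / [3] / [4]
  Insert 7 (step 7): P = [1, 4, 6, 7] / [2] / [8] / [9];  Q = [1, 5, 6, 7] / [2] / [3] / [4]
  Insert 3 (step 8): P = [1, 3, 6, 7] / [2, 4] / [8] / [9];  Q = [1, 5, 6, 7] / [2, 8] / [3] / [4]
  Insert 5 (step 9): P = [1, 3, 5, 7] / [2, 4, 6] / [8] / [9];  Q = [1, 5, 6, 7] / [2, 8, 9] / [3] / [4]
Final shape: (4, 3, 1, 1).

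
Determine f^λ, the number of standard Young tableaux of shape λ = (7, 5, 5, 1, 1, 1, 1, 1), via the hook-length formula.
# SYT of shape (7, 5, 5, 1, 1, 1, 1, 1) = 628539912

Hook-length formula: f^λ = n! / Π hook(c), product over all cells c of the Young diagram. For λ = (7, 5, 5, 1, 1, 1, 1, 1), n = 22 boxes. Hook lengths by row (left-to-right, top-to-bottom): [14, 8, 7, 6, 5, 2, 1]; [11, 5, 4, 3, 2]; [10, 4, 3, 2, 1]; [5]; [4]; [3]; [2]; [1]. Product of hooks = 1788272640000. So f^λ = 22! / 1788272640000 = 1124000727777607680000 / 1788272640000 = 628539912.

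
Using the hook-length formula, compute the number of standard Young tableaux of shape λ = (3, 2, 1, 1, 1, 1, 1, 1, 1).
# SYT of shape (3, 2, 1, 1, 1, 1, 1, 1, 1) = 320

Hook-length formula: f^λ = n! / Π hook(c), product over all cells c of the Young diagram. For λ = (3, 2, 1, 1, 1, 1, 1, 1, 1), n = 12 boxes. Hook lengths by row (left-to-right, top-to-bottom): [11, 3, 1]; [9, 1]; [7]; [6]; [5]; [4]; [3]; [2]; [1]. Product of hooks = 1496880. So f^λ = 12! / 1496880 = 479001600 / 1496880 = 320.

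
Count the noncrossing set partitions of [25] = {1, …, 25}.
C_25 = 4861946401452

These noncrossing partitions are counted by the Catalan number C_n = (1/(n + 1)) · C(2n, n). For n = 25: C_25 = (1/26) · C(50, 25) = 126410606437752/26 = 4861946401452.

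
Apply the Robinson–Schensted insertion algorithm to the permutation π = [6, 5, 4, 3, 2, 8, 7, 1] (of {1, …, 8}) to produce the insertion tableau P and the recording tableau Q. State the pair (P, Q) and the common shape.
P = [1, 7] / [2, 8] / [3] / [4] / [5] / [6];  Q = [1, 6] / [2, 7] / [3] / [4] / [5] / [8];  common shape = (2, 2, 1, 1, 1, 1)

Row-insert the values π_1, π_2, … into P one at a time, bumping the leftmost entry strictly greater than the inserted value down to the next row. The recording tableau Q records, in position (i, j), the step at which that cell was added to P.
  Insert 6 (step 1): P = [6];  Q = [1]
  Insert 5 (step 2): P = [5] / [6];  Q = [1] / [2]
  Insert 4 (step 3): P = [4] / [5] / [6];  Q = [1] / [2] / [3]
  Insert 3 (step 4): P = [3] / [4] / [5] / [6];  Q = [1] / [2] / [3] / [4]
  Insert 2 (step 5): P = [2] / [3] / [4] / [5] / [6];  Q = [1] / [2] / [3] / [4] / [5]
  Insert 8 (step 6): P = [2, 8] / [3] / [4] / [5] / [6];  Q = [1, 6] / [2] / [3] / [4] / [5]
  Insert 7 (step 7): P = [2, 7] / [3, 8] / [4] / [5] / [6];  Q = [1, 6] / [2, 7] / [3] / [4] / [5]
  Insert 1 (step 8): P = [1, 7] / [2, 8] / [3] / [4] / [5] / [6];  Q = [1, 6] / [2, 7] / [3] / [4] / [5] / [8]
Final shape: (2, 2, 1, 1, 1, 1).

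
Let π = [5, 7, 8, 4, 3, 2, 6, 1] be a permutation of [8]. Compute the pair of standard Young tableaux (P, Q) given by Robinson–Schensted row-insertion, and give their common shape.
P = [1, 6, 8] / [2, 7] / [3] / [4] / [5];  Q = [1, 2, 3] / [4, 7] / [5] / [6] / [8];  common shape = (3, 2, 1, 1, 1)

Row-insert the values π_1, π_2, … into P one at a time, bumping the leftmost entry strictly greater than the inserted value down to the next row. The recording tableau Q records, in position (i, j), the step at which that cell was added to P.
  Insert 5 (step 1): P = [5];  Q = [1]
  Insert 7 (step 2): P = [5, 7];  Q = [1, 2]
  Insert 8 (step 3): P = [5, 7, 8];  Q = [1, 2, 3]
  Insert 4 (step 4): P = [4, 7, 8] / [5];  Q = [1, 2, 3] / [4]
  Insert 3 (step 5): P = [3, 7, 8] / [4] / [5];  Q = [1, 2, 3] / [4] / [5]
  Insert 2 (step 6): P = [2, 7, 8] / [3] / [4] / [5];  Q = [1, 2, 3] / [4] / [5] / [6]
  Insert 6 (step 7): P = [2, 6, 8] / [3, 7] / [4] / [5];  Q = [1, 2, 3] / [4, 7] / [5] / [6]
  Insert 1 (step 8): P = [1, 6, 8] / [2, 7] / [3] / [4] / [5];  Q = [1, 2, 3] / [4, 7] / [5] / [6] / [8]
Final shape: (3, 2, 1, 1, 1).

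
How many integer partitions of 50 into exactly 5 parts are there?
p(50, 5 parts) = 2611

Partitions of n into exactly k parts are in bijection with partitions of n − k into at most k parts (subtract 1 from each part). So p(50, exactly 5) = p(45, parts ≤ 5). Computing via the recurrence p(m, j) = p(m, j−1) + p(m−j, j) gives 2611.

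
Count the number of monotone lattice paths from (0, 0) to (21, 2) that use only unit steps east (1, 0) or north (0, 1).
Number of paths = 253

A monotone lattice path from (0, 0) to (21, 2) consists of 21 east steps and 2 north steps in some order, so it is determined by which 21 of the 23 steps are east. The count is C(23, 21) = 253.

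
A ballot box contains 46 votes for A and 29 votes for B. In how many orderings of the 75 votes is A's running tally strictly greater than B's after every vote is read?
Strict-lead orderings = 115582176701226353104

Total orderings of the 75 votes with 46 for A: C(75, 46) = 509921367799528028400. By the Bertrand ballot formula (Cycle Lemma / reflection principle), the number of orderings in which A is strictly ahead of B throughout is (p − q)/(p + q) · C(p + q, p) = (46 − 29)/(46 + 29) · 509921367799528028400 = 115582176701226353104.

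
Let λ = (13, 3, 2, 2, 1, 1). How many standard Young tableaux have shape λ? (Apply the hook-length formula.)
# SYT of shape (13, 3, 2, 2, 1, 1) = 42678636

Hook-length formula: f^λ = n! / Π hook(c), product over all cells c of the Young diagram. For λ = (13, 3, 2, 2, 1, 1), n = 22 boxes. Hook lengths by row (left-to-right, top-to-bottom): [18, 15, 12, 10, 9, 8, 7, 6, 5, 4, 3, 2, 1]; [7, 4, 1]; [5, 2]; [4, 1]; [2]; [1]. Product of hooks = 26336378880000. So f^λ = 22! / 26336378880000 = 1124000727777607680000 / 26336378880000 = 42678636.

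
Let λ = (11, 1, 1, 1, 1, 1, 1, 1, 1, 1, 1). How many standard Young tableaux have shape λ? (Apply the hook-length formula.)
# SYT of shape (11, 1, 1, 1, 1, 1, 1, 1, 1, 1, 1) = 184756

Hook-length formula: f^λ = n! / Π hook(c), product over all cells c of the Young diagram. For λ = (11, 1, 1, 1, 1, 1, 1, 1, 1, 1, 1), n = 21 boxes. Hook lengths by row (left-to-right, top-to-bottom): [21, 10, 9, 8, 7, 6, 5, 4, 3, 2, 1]; [10]; [9]; [8]; [7]; [6]; [5]; [4]; [3]; [2]; [1]. Product of hooks = 276531978240000. So f^λ = 21! / 276531978240000 = 51090942171709440000 / 276531978240000 = 184756.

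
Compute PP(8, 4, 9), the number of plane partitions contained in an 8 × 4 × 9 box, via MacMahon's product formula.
PP(8, 4, 9) = 151561524301616

Evaluate the triple product over i = 1..8, j = 1..4, k = 1..9. The factors are (2/1) · (3/2) · (4/3) · (5/4) · (6/5) · (7/6) · (8/7) · (9/8) · … (288 factors total). The numerators and denominators telescope so the product is an integer; carrying out the multiplication exactly gives PP(8, 4, 9) = 151561524301616.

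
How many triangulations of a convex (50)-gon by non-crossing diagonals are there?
C_48 = 131327898242169365477991900

These polygon triangulations are counted by the Catalan number C_n = (1/(n + 1)) · C(2n, n). For n = 48: C_48 = (1/49) · C(96, 48) = 6435067013866298908421603100/49 = 131327898242169365477991900.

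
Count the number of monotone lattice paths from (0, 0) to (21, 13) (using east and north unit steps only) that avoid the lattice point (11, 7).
Number of paths = 673137168

Total paths from (0, 0) to (21, 13): C(34, 21) = 927983760. Paths through (11, 7): (paths (0, 0) → (11, 7)) × (paths (11, 7) → (21, 13)) = C(18, 11) · C(16, 10) = 31824 · 8008 = 254846592. Avoidance count = 927983760 − 254846592 = 673137168.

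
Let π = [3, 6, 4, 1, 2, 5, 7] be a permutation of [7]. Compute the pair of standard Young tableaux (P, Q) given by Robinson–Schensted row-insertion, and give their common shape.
P = [1, 2, 5, 7] / [3, 4] / [6];  Q = [1, 2, 6, 7] / [3, 5] / [4];  common shape = (4, 2, 1)

Row-insert the values π_1, π_2, … into P one at a time, bumping the leftmost entry strictly greater than the inserted value down to the next row. The recording tableau Q records, in position (i, j), the step at which that cell was added to P.
  Insert 3 (step 1): P = [3];  Q = [1]
  Insert 6 (step 2): P = [3, 6];  Q = [1, 2]
  Insert 4 (step 3): P = [3, 4] / [6];  Q = [1, 2] / [3]
  Insert 1 (step 4): P = [1, 4] / [3] / [6];  Q = [1, 2] / [3] / [4]
  Insert 2 (step 5): P = [1, 2] / [3, 4] / [6];  Q = [1, 2] / [3, 5] / [4]
  Insert 5 (step 6): P = [1, 2, 5] / [3, 4] / [6];  Q = [1, 2, 6] / [3, 5] / [4]
  Insert 7 (step 7): P = [1, 2, 5, 7] / [3, 4] / [6];  Q = [1, 2, 6, 7] / [3, 5] / [4]
Final shape: (4, 2, 1).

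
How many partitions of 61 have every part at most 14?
p(61, parts ≤ 14) = 551155

Use the recurrence p(n, m) = p(n, m−1) + p(n−m, m): either the largest part is < m (count p(n, m−1)) or the largest part is exactly m (remove one copy of m, count p(n−m, m)). With p(0, ·) = 1 this gives p(61, parts ≤ 14) = 551155. (By conjugating Young diagrams, this also counts partitions of 61 into at most 14 parts.)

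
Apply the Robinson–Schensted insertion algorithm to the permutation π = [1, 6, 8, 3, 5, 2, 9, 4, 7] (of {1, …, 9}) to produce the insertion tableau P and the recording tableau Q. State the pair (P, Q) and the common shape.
P = [1, 2, 4, 7] / [3, 5, 9] / [6, 8];  Q = [1, 2, 3, 7] / [4, 5, 9] / [6, 8];  common shape = (4, 3, 2)

Row-insert the values π_1, π_2, … into P one at a time, bumping the leftmost entry strictly greater than the inserted value down to the next row. The recording tableau Q records, in position (i, j), the step at which that cell was added to P.
  Insert 1 (step 1): P = [1];  Q = [1]
  Insert 6 (step 2): P = [1, 6];  Q = [1, 2]
  Insert 8 (step 3): P = [1, 6, 8];  Q = [1, 2, 3]
  Insert 3 (step 4): P = [1, 3, 8] / [6];  Q = [1, 2, 3] / [4]
  Insert 5 (step 5): P = [1, 3, 5] / [6, 8];  Q = [1, 2, 3] / [4, 5]
  Insert 2 (step 6): P = [1, 2, 5] / [3, 8] / [6];  Q = [1, 2, 3] / [4, 5] / [6]
  Insert 9 (step 7): P = [1, 2, 5, 9] / [3, 8] / [6];  Q = [1, 2, 3, 7] / [4, 5] / [6]
  Insert 4 (step 8): P = [1, 2, 4, 9] / [3, 5] / [6, 8];  Q = [1, 2, 3, 7] / [4, 5] / [6, 8]
  Insert 7 (step 9): P = [1, 2, 4, 7] / [3, 5, 9] / [6, 8];  Q = [1, 2, 3, 7] / [4, 5, 9] / [6, 8]
Final shape: (4, 3, 2).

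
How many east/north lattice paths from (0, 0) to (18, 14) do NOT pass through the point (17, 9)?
Number of paths = 452688300

Total paths from (0, 0) to (18, 14): C(32, 18) = 471435600. Paths through (17, 9): (paths (0, 0) → (17, 9)) × (paths (17, 9) → (18, 14)) = C(26, 17) · C(6, 1) = 3124550 · 6 = 18747300. Avoidance count = 471435600 − 18747300 = 452688300.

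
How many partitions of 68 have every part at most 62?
p(68, parts ≤ 62) = 3087716

Use the recurrence p(n, m) = p(n, m−1) + p(n−m, m): either the largest part is < m (count p(n, m−1)) or the largest part is exactly m (remove one copy of m, count p(n−m, m)). With p(0, ·) = 1 this gives p(68, parts ≤ 62) = 3087716. (By conjugating Young diagrams, this also counts partitions of 68 into at most 62 parts.)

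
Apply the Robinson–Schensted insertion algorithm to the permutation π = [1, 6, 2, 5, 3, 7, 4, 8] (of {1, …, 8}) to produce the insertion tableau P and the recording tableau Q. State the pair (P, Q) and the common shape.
P = [1, 2, 3, 4, 8] / [5, 7] / [6];  Q = [1, 2, 4, 6, 8] / [3, 7] / [5];  common shape = (5, 2, 1)

Row-insert the values π_1, π_2, … into P one at a time, bumping the leftmost entry strictly greater than the inserted value down to the next row. The recording tableau Q records, in position (i, j), the step at which that cell was added to P.
  Insert 1 (step 1): P = [1];  Q = [1]
  Insert 6 (step 2): P = [1, 6];  Q = [1, 2]
  Insert 2 (step 3): P = [1, 2] / [6];  Q = [1, 2] / [3]
  Insert 5 (step 4): P = [1, 2, 5] / [6];  Q = [1, 2, 4] / [3]
  Insert 3 (step 5): P = [1, 2, 3] / [5] / [6];  Q = [1, 2, 4] / [3] / [5]
  Insert 7 (step 6): P = [1, 2, 3, 7] / [5] / [6];  Q = [1, 2, 4, 6] / [3] / [5]
  Insert 4 (step 7): P = [1, 2, 3, 4] / [5, 7] / [6];  Q = [1, 2, 4, 6] / [3, 7] / [5]
  Insert 8 (step 8): P = [1, 2, 3, 4, 8] / [5, 7] / [6];  Q = [1, 2, 4, 6, 8] / [3, 7] / [5]
Final shape: (5, 2, 1).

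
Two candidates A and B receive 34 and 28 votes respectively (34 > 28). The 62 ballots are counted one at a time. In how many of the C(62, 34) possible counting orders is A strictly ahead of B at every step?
Strict-lead orderings = 33833779021731045

Total orderings of the 62 votes with 34 for A: C(62, 34) = 349615716557887465. By the Bertrand ballot formula (Cycle Lemma / reflection principle), the number of orderings in which A is strictly ahead of B throughout is (p − q)/(p + q) · C(p + q, p) = (34 − 28)/(34 + 28) · 349615716557887465 = 33833779021731045.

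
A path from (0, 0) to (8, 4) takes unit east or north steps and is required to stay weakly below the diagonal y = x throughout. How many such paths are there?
Number of paths = 275

By the reflection principle (André's argument), the number of monotone paths to (8, 4) with n ≤ m that never go above y = x is C(12, 8) − C(12, 9) = 495 − 220 = 275.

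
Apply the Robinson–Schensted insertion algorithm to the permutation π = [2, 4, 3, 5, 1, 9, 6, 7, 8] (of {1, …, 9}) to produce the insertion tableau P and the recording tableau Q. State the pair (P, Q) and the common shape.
P = [1, 3, 5, 6, 7, 8] / [2, 9] / [4];  Q = [1, 2, 4, 6, 8, 9] / [3, 7] / [5];  common shape = (6, 2, 1)

Row-insert the values π_1, π_2, … into P one at a time, bumping the leftmost entry strictly greater than the inserted value down to the next row. The recording tableau Q records, in position (i, j), the step at which that cell was added to P.
  Insert 2 (step 1): P = [2];  Q = [1]
  Insert 4 (step 2): P = [2, 4];  Q = [1, 2]
  Insert 3 (step 3): P = [2, 3] / [4];  Q = [1, 2] / [3]
  Insert 5 (step 4): P = [2, 3, 5] / [4];  Q = [1, 2, 4] / [3]
  Insert 1 (step 5): P = [1, 3, 5] / [2] / [4];  Q = [1, 2, 4] / [3] / [5]
  Insert 9 (step 6): P = [1, 3, 5, 9] / [2] / [4];  Q = [1, 2, 4, 6] / [3] / [5]
  Insert 6 (step 7): P = [1, 3, 5, 6] / [2, 9] / [4];  Q = [1, 2, 4, 6] / [3, 7] / [5]
  Insert 7 (step 8): P = [1, 3, 5, 6, 7] / [2, 9] / [4];  Q = [1, 2, 4, 6, 8] / [3, 7] / [5]
  Insert 8 (step 9): P = [1, 3, 5, 6, 7, 8] / [2, 9] / [4];  Q = [1, 2, 4, 6, 8, 9] / [3, 7] / [5]
Final shape: (6, 2, 1).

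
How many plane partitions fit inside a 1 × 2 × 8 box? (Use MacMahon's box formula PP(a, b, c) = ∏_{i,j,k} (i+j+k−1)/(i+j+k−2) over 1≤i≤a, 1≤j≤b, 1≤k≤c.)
PP(1, 2, 8) = 45

Evaluate the triple product over i = 1..1, j = 1..2, k = 1..8. The factors are (2/1) · (3/2) · (4/3) · (5/4) · (6/5) · (7/6) · (8/7) · (9/8) · … (16 factors total). The numerators and denominators telescope so the product is an integer; carrying out the multiplication exactly gives PP(1, 2, 8) = 45.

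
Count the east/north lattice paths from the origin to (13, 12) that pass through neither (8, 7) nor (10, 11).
Number of paths = 2553916

Inclusion–exclusion. Total paths: C(25, 13) = 5200300. Through P₁: C(15, 8)·C(10, 5) = 1621620. Through P₂: C(21, 10)·C(4, 3) = 1410864. Since P₁ is strictly southwest of P₂, a monotone path through both must visit P₁ then P₂; paths through both = C(15, 8)·C(6, 2)·C(4, 3) = 386100. Avoid both = 5200300 − 1621620 − 1410864 + 386100 = 2553916.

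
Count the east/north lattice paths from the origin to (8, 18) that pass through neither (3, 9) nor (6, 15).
Number of paths = 763995

Inclusion–exclusion. Total paths: C(26, 8) = 1562275. Through P₁: C(12, 3)·C(14, 5) = 440440. Through P₂: C(21, 6)·C(5, 2) = 542640. Since P₁ is strictly southwest of P₂, a monotone path through both must visit P₁ then P₂; paths through both = C(12, 3)·C(9, 3)·C(5, 2) = 184800. Avoid both = 1562275 − 440440 − 542640 + 184800 = 763995.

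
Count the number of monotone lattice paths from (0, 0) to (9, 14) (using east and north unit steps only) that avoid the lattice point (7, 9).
Number of paths = 576950

Total paths from (0, 0) to (9, 14): C(23, 9) = 817190. Paths through (7, 9): (paths (0, 0) → (7, 9)) × (paths (7, 9) → (9, 14)) = C(16, 7) · C(7, 2) = 11440 · 21 = 240240. Avoidance count = 817190 − 240240 = 576950.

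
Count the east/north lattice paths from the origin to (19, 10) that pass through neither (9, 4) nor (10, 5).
Number of paths = 11155144

Inclusion–exclusion. Total paths: C(29, 19) = 20030010. Through P₁: C(13, 9)·C(16, 10) = 5725720. Through P₂: C(15, 10)·C(14, 9) = 6012006. Since P₁ is strictly southwest of P₂, a monotone path through both must visit P₁ then P₂; paths through both = C(13, 9)·C(2, 1)·C(14, 9) = 2862860. Avoid both = 20030010 − 5725720 − 6012006 + 2862860 = 11155144.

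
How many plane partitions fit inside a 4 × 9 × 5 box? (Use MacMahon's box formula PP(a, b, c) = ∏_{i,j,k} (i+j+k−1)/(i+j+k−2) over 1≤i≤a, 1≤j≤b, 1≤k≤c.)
PP(4, 9, 5) = 23029990984

Evaluate the triple product over i = 1..4, j = 1..9, k = 1..5. The factors are (2/1) · (3/2) · (4/3) · (5/4) · (6/5) · (3/2) · (4/3) · (5/4) · … (180 factors total). The numerators and denominators telescope so the product is an integer; carrying out the multiplication exactly gives PP(4, 9, 5) = 23029990984.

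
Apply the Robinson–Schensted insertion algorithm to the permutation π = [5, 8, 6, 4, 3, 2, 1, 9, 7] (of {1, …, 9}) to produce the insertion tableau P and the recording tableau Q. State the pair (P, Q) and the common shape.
P = [1, 6, 7] / [2, 9] / [3] / [4] / [5] / [8];  Q = [1, 2, 8] / [3, 9] / [4] / [5] / [6] / [7];  common shape = (3, 2, 1, 1, 1, 1)

Row-insert the values π_1, π_2, … into P one at a time, bumping the leftmost entry strictly greater than the inserted value down to the next row. The recording tableau Q records, in position (i, j), the step at which that cell was added to P.
  Insert 5 (step 1): P = [5];  Q = [1]
  Insert 8 (step 2): P = [5, 8];  Q = [1, 2]
  Insert 6 (step 3): P = [5, 6] / [8];  Q = [1, 2] / [3]
  Insert 4 (step 4): P = [4, 6] / [5] / [8];  Q = [1, 2] / [3] / [4]
  Insert 3 (step 5): P = [3, 6] / [4] / [5] / [8];  Q = [1, 2] / [3] / [4] / [5]
  Insert 2 (step 6): P = [2, 6] / [3] / [4] / [5] / [8];  Q = [1, 2] / [3] / [4] / [5] / [6]
  Insert 1 (step 7): P = [1, 6] / [2] / [3] / [4] / [5] / [8];  Q = [1, 2] / [3] / [4] / [5] / [6] / [7]
  Insert 9 (step 8): P = [1, 6, 9] / [2] / [3] / [4] / [5] / [8];  Q = [1, 2, 8] / [3] / [4] / [5] / [6] / [7]
  Insert 7 (step 9): P = [1, 6, 7] / [2, 9] / [3] / [4] / [5] / [8];  Q = [1, 2, 8] / [3, 9] / [4] / [5] / [6] / [7]
Final shape: (3, 2, 1, 1, 1, 1).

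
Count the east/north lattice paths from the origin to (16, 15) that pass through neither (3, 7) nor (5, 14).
Number of paths = 276033699

Inclusion–exclusion. Total paths: C(31, 16) = 300540195. Through P₁: C(10, 3)·C(21, 13) = 24418800. Through P₂: C(19, 5)·C(12, 11) = 139536. Since P₁ is strictly southwest of P₂, a monotone path through both must visit P₁ then P₂; paths through both = C(10, 3)·C(9, 2)·C(12, 11) = 51840. Avoid both = 300540195 − 24418800 − 139536 + 51840 = 276033699.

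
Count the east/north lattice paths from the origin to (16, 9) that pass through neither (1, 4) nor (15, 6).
Number of paths = 1750799

Inclusion–exclusion. Total paths: C(25, 16) = 2042975. Through P₁: C(5, 1)·C(20, 15) = 77520. Through P₂: C(21, 15)·C(4, 1) = 217056. Since P₁ is strictly southwest of P₂, a monotone path through both must visit P₁ then P₂; paths through both = C(5, 1)·C(16, 14)·C(4, 1) = 2400. Avoid both = 2042975 − 77520 − 217056 + 2400 = 1750799.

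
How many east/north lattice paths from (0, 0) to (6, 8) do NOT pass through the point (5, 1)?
Number of paths = 2955

Total paths from (0, 0) to (6, 8): C(14, 6) = 3003. Paths through (5, 1): (paths (0, 0) → (5, 1)) × (paths (5, 1) → (6, 8)) = C(6, 5) · C(8, 1) = 6 · 8 = 48. Avoidance count = 3003 − 48 = 2955.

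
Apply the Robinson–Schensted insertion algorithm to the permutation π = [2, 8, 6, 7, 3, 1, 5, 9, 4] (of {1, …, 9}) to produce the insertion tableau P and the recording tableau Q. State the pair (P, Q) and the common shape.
P = [1, 3, 4, 9] / [2, 5] / [6, 7] / [8];  Q = [1, 2, 4, 8] / [3, 7] / [5, 9] / [6];  common shape = (4, 2, 2, 1)

Row-insert the values π_1, π_2, … into P one at a time, bumping the leftmost entry strictly greater than the inserted value down to the next row. The recording tableau Q records, in position (i, j), the step at which that cell was added to P.
  Insert 2 (step 1): P = [2];  Q = [1]
  Insert 8 (step 2): P = [2, 8];  Q = [1, 2]
  Insert 6 (step 3): P = [2, 6] / [8];  Q = [1, 2] / [3]
  Insert 7 (step 4): P = [2, 6, 7] / [8];  Q = [1, 2, 4] / [3]
  Insert 3 (step 5): P = [2, 3, 7] / [6] / [8];  Q = [1, 2, 4] / [3] / [5]
  Insert 1 (step 6): P = [1, 3, 7] / [2] / [6] / [8];  Q = [1, 2, 4] / [3] / [5] / [6]
  Insert 5 (step 7): P = [1, 3, 5] / [2, 7] / [6] / [8];  Q = [1, 2, 4] / [3, 7] / [5] / [6]
  Insert 9 (step 8): P = [1, 3, 5, 9] / [2, 7] / [6] / [8];  Q = [1, 2, 4, 8] / [3, 7] / [5] / [6]
  Insert 4 (step 9): P = [1, 3, 4, 9] / [2, 5] / [6, 7] / [8];  Q = [1, 2, 4, 8] / [3, 7] / [5, 9] / [6]
Final shape: (4, 2, 2, 1).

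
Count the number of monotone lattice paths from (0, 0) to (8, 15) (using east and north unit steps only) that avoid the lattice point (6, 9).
Number of paths = 350174

Total paths from (0, 0) to (8, 15): C(23, 8) = 490314. Paths through (6, 9): (paths (0, 0) → (6, 9)) × (paths (6, 9) → (8, 15)) = C(15, 6) · C(8, 2) = 5005 · 28 = 140140. Avoidance count = 490314 − 140140 = 350174.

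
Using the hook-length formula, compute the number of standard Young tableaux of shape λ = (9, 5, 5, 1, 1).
# SYT of shape (9, 5, 5, 1, 1) = 100727550

Hook-length formula: f^λ = n! / Π hook(c), product over all cells c of the Young diagram. For λ = (9, 5, 5, 1, 1), n = 21 boxes. Hook lengths by row (left-to-right, top-to-bottom): [13, 10, 9, 8, 7, 4, 3, 2, 1]; [8, 5, 4, 3, 2]; [7, 4, 3, 2, 1]; [2]; [1]. Product of hooks = 507219148800. So f^λ = 21! / 507219148800 = 51090942171709440000 / 507219148800 = 100727550.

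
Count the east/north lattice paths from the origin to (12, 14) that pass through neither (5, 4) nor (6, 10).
Number of paths = 5710792

Inclusion–exclusion. Total paths: C(26, 12) = 9657700. Through P₁: C(9, 5)·C(17, 7) = 2450448. Through P₂: C(16, 6)·C(10, 6) = 1681680. Since P₁ is strictly southwest of P₂, a monotone path through both must visit P₁ then P₂; paths through both = C(9, 5)·C(7, 1)·C(10, 6) = 185220. Avoid both = 9657700 − 2450448 − 1681680 + 185220 = 5710792.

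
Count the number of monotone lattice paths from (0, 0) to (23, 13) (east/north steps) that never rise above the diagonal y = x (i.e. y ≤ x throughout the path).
Number of paths = 1059111900

By the reflection principle (André's argument), the number of monotone paths to (23, 13) with n ≤ m that never go above y = x is C(36, 23) − C(36, 24) = 2310789600 − 1251677700 = 1059111900.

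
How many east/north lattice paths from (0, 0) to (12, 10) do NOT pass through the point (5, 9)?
Number of paths = 630630

Total paths from (0, 0) to (12, 10): C(22, 12) = 646646. Paths through (5, 9): (paths (0, 0) → (5, 9)) × (paths (5, 9) → (12, 10)) = C(14, 5) · C(8, 7) = 2002 · 8 = 16016. Avoidance count = 646646 − 16016 = 630630.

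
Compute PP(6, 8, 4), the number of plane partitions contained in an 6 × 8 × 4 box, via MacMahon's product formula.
PP(6, 8, 4) = 90474964580

Evaluate the triple product over i = 1..6, j = 1..8, k = 1..4. The factors are (2/1) · (3/2) · (4/3) · (5/4) · (3/2) · (4/3) · (5/4) · (6/5) · … (192 factors total). The numerators and denominators telescope so the product is an integer; carrying out the multiplication exactly gives PP(6, 8, 4) = 90474964580.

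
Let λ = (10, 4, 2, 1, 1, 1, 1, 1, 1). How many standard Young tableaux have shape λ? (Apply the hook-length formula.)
# SYT of shape (10, 4, 2, 1, 1, 1, 1, 1, 1) = 216038550

Hook-length formula: f^λ = n! / Π hook(c), product over all cells c of the Young diagram. For λ = (10, 4, 2, 1, 1, 1, 1, 1, 1), n = 22 boxes. Hook lengths by row (left-to-right, top-to-bottom): [18, 11, 9, 8, 6, 5, 4, 3, 2, 1]; [11, 4, 2, 1]; [8, 1]; [6]; [5]; [4]; [3]; [2]; [1]. Product of hooks = 5202778521600. So f^λ = 22! / 5202778521600 = 1124000727777607680000 / 5202778521600 = 216038550.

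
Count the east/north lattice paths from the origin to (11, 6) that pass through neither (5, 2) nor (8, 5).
Number of paths = 4498

Inclusion–exclusion. Total paths: C(17, 11) = 12376. Through P₁: C(7, 5)·C(10, 6) = 4410. Through P₂: C(13, 8)·C(4, 3) = 5148. Since P₁ is strictly southwest of P₂, a monotone path through both must visit P₁ then P₂; paths through both = C(7, 5)·C(6, 3)·C(4, 3) = 1680. Avoid both = 12376 − 4410 − 5148 + 1680 = 4498.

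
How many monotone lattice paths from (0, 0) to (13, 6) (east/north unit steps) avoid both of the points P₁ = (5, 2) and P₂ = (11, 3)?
Number of paths = 14567

Inclusion–exclusion. Total paths: C(19, 13) = 27132. Through P₁: C(7, 5)·C(12, 8) = 10395. Through P₂: C(14, 11)·C(5, 2) = 3640. Since P₁ is strictly southwest of P₂, a monotone path through both must visit P₁ then P₂; paths through both = C(7, 5)·C(7, 6)·C(5, 2) = 1470. Avoid both = 27132 − 10395 − 3640 + 1470 = 14567.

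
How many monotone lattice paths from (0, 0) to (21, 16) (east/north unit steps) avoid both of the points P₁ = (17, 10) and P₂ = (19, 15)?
Number of paths = 6067738215

Inclusion–exclusion. Total paths: C(37, 21) = 12875774670. Through P₁: C(27, 17)·C(10, 4) = 1771619850. Through P₂: C(34, 19)·C(3, 2) = 5567902560. Since P₁ is strictly southwest of P₂, a monotone path through both must visit P₁ then P₂; paths through both = C(27, 17)·C(7, 2)·C(3, 2) = 531485955. Avoid both = 12875774670 − 1771619850 − 5567902560 + 531485955 = 6067738215.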